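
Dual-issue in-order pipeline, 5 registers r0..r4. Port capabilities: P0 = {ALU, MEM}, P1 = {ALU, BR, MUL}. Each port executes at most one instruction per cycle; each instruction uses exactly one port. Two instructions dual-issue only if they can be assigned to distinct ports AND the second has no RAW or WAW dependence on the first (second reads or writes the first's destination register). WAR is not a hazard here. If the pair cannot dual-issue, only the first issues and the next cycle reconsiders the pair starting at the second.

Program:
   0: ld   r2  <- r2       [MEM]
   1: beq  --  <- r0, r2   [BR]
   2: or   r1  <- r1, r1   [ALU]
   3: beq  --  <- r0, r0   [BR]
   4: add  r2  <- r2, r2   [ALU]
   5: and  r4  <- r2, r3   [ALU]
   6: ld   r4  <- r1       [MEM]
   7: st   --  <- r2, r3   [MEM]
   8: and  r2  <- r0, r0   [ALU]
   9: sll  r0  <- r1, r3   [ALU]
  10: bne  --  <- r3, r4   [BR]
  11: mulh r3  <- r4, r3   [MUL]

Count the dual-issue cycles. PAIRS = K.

  cy0 -> i0 (ld) RAW r2
  cy1 -> i1/i2 (beq;or) pair
  cy2 -> i3/i4 (beq;add) pair
  cy3 -> i5 (and) WAW r4
  cy4 -> i6 (ld) no-port MEM/MEM
  cy5 -> i7/i8 (st;and) pair
  cy6 -> i9/i10 (sll;bne) pair
  cy7 -> i11 (mulh) tail

PAIRS = 4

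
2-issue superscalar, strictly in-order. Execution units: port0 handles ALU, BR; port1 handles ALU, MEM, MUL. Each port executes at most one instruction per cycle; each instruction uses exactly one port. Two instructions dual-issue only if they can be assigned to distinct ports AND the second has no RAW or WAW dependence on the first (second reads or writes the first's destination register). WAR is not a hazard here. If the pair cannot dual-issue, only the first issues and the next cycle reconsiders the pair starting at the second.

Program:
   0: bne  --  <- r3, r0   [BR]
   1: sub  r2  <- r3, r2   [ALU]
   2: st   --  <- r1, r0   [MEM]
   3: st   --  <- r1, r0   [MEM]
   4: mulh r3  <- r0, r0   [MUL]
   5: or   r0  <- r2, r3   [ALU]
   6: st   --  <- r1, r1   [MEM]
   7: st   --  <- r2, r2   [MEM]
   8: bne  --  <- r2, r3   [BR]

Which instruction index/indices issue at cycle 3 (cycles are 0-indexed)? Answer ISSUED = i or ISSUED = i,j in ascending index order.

c0: i0/i1 bne.BR/sub.ALU  2-wide
c1: i2 st.MEM  no-port MEM/MEM
c2: i3 st.MEM  no-port MEM/MUL
c3: i4 mulh.MUL  RAW r3
c4: i5/i6 or.ALU/st.MEM  2-wide
c5: i7/i8 st.MEM/bne.BR  2-wide

ISSUED = 4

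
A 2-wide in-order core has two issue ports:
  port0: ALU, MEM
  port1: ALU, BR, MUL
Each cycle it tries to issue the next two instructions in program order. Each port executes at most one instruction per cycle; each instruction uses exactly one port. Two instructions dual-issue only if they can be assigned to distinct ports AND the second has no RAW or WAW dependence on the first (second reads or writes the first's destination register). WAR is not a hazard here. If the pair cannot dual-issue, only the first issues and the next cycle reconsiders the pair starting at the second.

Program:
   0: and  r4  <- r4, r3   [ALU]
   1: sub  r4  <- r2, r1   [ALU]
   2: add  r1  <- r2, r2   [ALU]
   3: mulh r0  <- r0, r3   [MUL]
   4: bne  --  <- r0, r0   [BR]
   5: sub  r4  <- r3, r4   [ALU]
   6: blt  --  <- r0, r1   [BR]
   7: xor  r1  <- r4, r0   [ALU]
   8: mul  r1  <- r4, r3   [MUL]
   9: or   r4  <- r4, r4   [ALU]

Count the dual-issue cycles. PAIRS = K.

  cy0 -> i0 (and.ALU) WAW r4
  cy1 -> i1+i2 (sub.ALU add.ALU) dual
  cy2 -> i3 (mulh.MUL) no-port MUL/BR
  cy3 -> i4+i5 (bne.BR sub.ALU) dual
  cy4 -> i6+i7 (blt.BR xor.ALU) dual
  cy5 -> i8+i9 (mul.MUL or.ALU) dual

PAIRS = 4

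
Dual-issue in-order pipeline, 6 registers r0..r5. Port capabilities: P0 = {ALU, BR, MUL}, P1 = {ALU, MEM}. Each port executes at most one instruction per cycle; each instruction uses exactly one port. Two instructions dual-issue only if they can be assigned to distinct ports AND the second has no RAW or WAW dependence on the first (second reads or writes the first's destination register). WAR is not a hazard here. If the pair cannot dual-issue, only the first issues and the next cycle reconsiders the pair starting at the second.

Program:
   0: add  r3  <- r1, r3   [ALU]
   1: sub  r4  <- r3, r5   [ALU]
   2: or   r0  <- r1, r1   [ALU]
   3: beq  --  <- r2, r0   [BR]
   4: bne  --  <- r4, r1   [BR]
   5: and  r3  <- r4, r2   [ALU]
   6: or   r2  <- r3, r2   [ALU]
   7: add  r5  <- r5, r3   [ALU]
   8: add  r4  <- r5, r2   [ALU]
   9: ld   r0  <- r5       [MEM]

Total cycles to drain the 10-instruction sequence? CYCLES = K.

CYCLES = 6

t=0 i0:add.ALU ; RAW r3
t=1 i1/i2:sub.ALU+or.ALU ; 2-wide
t=2 i3:beq.BR ; no-port BR/BR
t=3 i4/i5:bne.BR+and.ALU ; 2-wide
t=4 i6/i7:or.ALU+add.ALU ; 2-wide
t=5 i8/i9:add.ALU+ld.MEM ; 2-wide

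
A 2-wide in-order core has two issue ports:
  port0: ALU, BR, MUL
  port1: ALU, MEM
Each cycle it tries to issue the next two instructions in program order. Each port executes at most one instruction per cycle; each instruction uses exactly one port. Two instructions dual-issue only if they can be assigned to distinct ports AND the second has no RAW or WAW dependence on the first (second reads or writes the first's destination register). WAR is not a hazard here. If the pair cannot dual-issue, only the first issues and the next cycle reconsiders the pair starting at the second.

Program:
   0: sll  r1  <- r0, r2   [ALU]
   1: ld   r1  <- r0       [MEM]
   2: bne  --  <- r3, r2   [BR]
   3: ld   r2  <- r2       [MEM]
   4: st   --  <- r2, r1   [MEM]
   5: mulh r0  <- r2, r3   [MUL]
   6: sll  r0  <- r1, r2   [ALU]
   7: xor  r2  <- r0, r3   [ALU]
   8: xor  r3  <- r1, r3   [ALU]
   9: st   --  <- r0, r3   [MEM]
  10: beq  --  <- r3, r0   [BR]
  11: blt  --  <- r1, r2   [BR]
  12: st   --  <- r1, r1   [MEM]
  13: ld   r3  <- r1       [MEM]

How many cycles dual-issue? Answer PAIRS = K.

#0 head=0: sll i0 WAW r1
#1 head=1: ld/bne i1&i2 pair
#2 head=3: ld i3 no-port MEM/MEM
#3 head=4: st/mulh i4&i5 pair
#4 head=6: sll i6 RAW r0
#5 head=7: xor/xor i7&i8 pair
#6 head=9: st/beq i9&i10 pair
#7 head=11: blt/st i11&i12 pair
#8 head=13: ld i13 tail

PAIRS = 5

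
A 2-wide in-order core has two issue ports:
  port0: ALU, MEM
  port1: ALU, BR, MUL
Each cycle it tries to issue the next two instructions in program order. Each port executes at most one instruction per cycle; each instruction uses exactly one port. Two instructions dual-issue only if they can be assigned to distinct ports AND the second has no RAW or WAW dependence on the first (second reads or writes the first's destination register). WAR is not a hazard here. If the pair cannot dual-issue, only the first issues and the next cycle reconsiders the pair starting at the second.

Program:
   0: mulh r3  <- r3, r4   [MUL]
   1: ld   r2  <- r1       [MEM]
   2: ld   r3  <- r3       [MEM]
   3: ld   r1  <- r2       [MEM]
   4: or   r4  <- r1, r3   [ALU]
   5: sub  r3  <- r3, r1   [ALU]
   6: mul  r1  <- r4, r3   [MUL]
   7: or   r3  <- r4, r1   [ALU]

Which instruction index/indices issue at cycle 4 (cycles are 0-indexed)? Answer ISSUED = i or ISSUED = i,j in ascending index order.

c0: i0,i1 mulh.MUL;ld.MEM  2-wide
c1: i2 ld.MEM  no-port MEM/MEM
c2: i3 ld.MEM  RAW r1
c3: i4,i5 or.ALU;sub.ALU  2-wide
c4: i6 mul.MUL  RAW r1
c5: i7 or.ALU  tail

ISSUED = 6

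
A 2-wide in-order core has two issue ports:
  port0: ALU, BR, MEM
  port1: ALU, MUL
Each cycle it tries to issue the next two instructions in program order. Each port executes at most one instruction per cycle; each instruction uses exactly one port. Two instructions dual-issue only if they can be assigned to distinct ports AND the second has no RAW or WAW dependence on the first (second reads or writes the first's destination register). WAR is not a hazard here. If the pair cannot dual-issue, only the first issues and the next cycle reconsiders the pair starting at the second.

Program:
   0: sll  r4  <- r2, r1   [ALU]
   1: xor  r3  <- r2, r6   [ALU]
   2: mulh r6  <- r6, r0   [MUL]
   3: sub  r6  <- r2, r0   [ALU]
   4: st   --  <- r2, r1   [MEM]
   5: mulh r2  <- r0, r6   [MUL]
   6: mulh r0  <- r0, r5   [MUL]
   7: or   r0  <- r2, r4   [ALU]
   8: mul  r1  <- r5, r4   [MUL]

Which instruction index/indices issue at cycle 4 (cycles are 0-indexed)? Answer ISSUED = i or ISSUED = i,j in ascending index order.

ISSUED = 6

t=0 i0,i1:sll;xor ; 2-wide
t=1 i2:mulh ; WAW r6
t=2 i3,i4:sub;st ; 2-wide
t=3 i5:mulh ; no-port MUL/MUL
t=4 i6:mulh ; WAW r0
t=5 i7,i8:or;mul ; 2-wide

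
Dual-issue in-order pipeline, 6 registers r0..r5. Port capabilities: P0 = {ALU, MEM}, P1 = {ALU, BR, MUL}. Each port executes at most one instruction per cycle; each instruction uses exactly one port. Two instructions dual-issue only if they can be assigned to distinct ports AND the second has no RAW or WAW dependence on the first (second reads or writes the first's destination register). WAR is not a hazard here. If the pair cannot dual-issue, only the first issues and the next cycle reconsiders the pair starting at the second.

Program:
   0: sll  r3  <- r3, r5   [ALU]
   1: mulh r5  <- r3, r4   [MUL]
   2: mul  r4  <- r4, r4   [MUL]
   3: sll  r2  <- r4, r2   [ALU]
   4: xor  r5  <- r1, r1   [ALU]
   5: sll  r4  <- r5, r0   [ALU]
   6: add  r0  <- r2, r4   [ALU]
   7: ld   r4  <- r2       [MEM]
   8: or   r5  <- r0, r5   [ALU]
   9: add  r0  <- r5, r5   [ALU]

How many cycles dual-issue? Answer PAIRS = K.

#0 head=0: sll i0 RAW r3
#1 head=1: mulh i1 no-port MUL/MUL
#2 head=2: mul i2 RAW r4
#3 head=3: sll;xor i3&i4 pair
#4 head=5: sll i5 RAW r4
#5 head=6: add;ld i6&i7 pair
#6 head=8: or i8 RAW r5
#7 head=9: add i9 tail

PAIRS = 2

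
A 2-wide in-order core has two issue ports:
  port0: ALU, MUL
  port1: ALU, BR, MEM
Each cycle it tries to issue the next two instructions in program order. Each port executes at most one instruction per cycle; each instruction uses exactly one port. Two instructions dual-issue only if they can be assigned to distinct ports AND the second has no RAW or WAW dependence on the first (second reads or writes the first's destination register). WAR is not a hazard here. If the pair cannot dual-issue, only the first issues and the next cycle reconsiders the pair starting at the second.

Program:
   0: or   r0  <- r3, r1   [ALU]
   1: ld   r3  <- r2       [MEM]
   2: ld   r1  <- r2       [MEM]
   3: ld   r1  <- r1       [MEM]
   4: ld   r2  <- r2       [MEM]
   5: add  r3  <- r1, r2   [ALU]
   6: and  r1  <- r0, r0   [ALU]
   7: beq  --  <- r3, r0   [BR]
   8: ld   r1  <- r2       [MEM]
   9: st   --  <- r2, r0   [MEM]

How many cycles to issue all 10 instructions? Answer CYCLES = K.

t=0 i0+i1:or+ld ; 2-wide
t=1 i2:ld ; no-port MEM/MEM
t=2 i3:ld ; no-port MEM/MEM
t=3 i4:ld ; RAW r2
t=4 i5+i6:add+and ; 2-wide
t=5 i7:beq ; no-port BR/MEM
t=6 i8:ld ; no-port MEM/MEM
t=7 i9:st ; tail

CYCLES = 8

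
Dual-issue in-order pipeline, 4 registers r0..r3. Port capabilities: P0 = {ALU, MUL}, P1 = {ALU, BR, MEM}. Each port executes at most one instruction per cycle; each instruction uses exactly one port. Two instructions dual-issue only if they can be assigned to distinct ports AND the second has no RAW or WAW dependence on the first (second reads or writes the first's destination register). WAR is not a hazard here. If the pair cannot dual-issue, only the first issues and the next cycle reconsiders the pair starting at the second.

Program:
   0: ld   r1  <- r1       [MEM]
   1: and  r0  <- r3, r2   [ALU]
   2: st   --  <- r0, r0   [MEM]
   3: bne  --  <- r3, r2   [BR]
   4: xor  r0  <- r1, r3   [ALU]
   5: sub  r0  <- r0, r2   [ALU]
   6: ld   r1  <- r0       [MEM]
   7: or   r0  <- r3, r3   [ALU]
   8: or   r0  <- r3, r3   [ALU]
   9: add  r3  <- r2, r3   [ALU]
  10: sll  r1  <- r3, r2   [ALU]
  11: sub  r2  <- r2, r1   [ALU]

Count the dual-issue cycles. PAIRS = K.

t=0 i0+i1:ld.MEM;and.ALU ; dual
t=1 i2:st.MEM ; no-port MEM/BR
t=2 i3+i4:bne.BR;xor.ALU ; dual
t=3 i5:sub.ALU ; RAW r0
t=4 i6+i7:ld.MEM;or.ALU ; dual
t=5 i8+i9:or.ALU;add.ALU ; dual
t=6 i10:sll.ALU ; RAW r1
t=7 i11:sub.ALU ; tail

PAIRS = 4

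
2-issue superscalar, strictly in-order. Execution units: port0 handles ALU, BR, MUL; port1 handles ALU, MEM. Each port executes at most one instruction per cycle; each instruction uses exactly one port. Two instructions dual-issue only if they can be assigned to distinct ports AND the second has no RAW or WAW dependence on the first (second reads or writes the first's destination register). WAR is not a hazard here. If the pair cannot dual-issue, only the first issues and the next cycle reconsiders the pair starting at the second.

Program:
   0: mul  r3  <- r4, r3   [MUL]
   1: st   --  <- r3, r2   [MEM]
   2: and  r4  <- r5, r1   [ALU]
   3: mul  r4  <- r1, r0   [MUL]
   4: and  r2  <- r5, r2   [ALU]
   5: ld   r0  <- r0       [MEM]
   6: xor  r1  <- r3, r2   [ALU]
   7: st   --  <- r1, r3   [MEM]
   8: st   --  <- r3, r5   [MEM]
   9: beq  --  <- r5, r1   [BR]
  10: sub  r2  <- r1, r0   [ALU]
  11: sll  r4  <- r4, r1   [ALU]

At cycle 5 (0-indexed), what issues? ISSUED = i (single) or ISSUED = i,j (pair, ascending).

ISSUED = 8,9

t=0 i0:mul ; RAW r3
t=1 i1&i2:st;and ; 2-wide
t=2 i3&i4:mul;and ; 2-wide
t=3 i5&i6:ld;xor ; 2-wide
t=4 i7:st ; no-port MEM/MEM
t=5 i8&i9:st;beq ; 2-wide
t=6 i10&i11:sub;sll ; 2-wide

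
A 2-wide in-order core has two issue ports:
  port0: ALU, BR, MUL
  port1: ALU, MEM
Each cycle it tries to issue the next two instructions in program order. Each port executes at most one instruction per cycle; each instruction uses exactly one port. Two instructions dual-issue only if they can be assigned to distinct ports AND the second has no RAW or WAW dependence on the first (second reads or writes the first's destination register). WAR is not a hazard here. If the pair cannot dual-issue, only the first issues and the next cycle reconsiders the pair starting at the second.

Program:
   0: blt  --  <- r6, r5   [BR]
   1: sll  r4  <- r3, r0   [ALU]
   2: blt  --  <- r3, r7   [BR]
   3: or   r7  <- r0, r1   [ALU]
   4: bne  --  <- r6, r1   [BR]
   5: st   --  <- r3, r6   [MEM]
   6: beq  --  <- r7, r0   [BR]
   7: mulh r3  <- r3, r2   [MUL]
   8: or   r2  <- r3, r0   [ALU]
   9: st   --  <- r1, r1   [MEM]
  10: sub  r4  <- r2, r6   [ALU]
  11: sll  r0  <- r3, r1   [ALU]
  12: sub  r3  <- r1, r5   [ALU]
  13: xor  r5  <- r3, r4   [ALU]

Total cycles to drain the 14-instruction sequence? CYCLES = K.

CYCLES = 9

[0] i0,i1  blt.BR/sll.ALU  -- dual
[1] i2,i3  blt.BR/or.ALU  -- dual
[2] i4,i5  bne.BR/st.MEM  -- dual
[3] i6  beq.BR  -- no-port BR/MUL
[4] i7  mulh.MUL  -- RAW r3
[5] i8,i9  or.ALU/st.MEM  -- dual
[6] i10,i11  sub.ALU/sll.ALU  -- dual
[7] i12  sub.ALU  -- RAW r3
[8] i13  xor.ALU  -- tail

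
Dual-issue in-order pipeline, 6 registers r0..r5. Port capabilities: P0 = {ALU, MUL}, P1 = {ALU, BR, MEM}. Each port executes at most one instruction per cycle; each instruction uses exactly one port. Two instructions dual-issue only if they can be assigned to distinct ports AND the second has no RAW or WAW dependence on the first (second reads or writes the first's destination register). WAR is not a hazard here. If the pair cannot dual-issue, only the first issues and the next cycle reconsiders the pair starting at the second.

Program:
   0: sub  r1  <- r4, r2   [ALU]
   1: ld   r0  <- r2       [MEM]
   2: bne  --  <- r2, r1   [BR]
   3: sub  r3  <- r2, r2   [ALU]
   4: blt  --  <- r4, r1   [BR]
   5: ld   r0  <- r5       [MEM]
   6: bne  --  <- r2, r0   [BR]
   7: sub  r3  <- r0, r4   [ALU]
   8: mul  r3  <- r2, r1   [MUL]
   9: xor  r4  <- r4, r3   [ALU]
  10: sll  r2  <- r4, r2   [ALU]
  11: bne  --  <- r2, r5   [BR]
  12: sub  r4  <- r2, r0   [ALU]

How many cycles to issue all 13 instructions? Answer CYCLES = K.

[0] i0,i1  sub.ALU+ld.MEM  -- pair
[1] i2,i3  bne.BR+sub.ALU  -- pair
[2] i4  blt.BR  -- no-port BR/MEM
[3] i5  ld.MEM  -- no-port MEM/BR
[4] i6,i7  bne.BR+sub.ALU  -- pair
[5] i8  mul.MUL  -- RAW r3
[6] i9  xor.ALU  -- RAW r4
[7] i10  sll.ALU  -- RAW r2
[8] i11,i12  bne.BR+sub.ALU  -- pair

CYCLES = 9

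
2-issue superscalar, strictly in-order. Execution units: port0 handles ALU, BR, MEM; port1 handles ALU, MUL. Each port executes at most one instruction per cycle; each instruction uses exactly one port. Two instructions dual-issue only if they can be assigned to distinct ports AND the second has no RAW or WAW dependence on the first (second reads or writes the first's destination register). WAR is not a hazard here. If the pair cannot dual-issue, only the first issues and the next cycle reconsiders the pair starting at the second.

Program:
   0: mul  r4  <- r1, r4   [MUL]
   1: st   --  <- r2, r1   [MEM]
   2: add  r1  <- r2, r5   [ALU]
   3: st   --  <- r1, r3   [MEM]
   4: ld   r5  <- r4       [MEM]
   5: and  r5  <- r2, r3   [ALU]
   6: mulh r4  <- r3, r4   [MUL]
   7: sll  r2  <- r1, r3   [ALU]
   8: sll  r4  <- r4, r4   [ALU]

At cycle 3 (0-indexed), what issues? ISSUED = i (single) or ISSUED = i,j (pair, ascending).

ISSUED = 4

[0] i0&i1  mul.MUL+st.MEM  -- dual
[1] i2  add.ALU  -- RAW r1
[2] i3  st.MEM  -- no-port MEM/MEM
[3] i4  ld.MEM  -- WAW r5
[4] i5&i6  and.ALU+mulh.MUL  -- dual
[5] i7&i8  sll.ALU+sll.ALU  -- dual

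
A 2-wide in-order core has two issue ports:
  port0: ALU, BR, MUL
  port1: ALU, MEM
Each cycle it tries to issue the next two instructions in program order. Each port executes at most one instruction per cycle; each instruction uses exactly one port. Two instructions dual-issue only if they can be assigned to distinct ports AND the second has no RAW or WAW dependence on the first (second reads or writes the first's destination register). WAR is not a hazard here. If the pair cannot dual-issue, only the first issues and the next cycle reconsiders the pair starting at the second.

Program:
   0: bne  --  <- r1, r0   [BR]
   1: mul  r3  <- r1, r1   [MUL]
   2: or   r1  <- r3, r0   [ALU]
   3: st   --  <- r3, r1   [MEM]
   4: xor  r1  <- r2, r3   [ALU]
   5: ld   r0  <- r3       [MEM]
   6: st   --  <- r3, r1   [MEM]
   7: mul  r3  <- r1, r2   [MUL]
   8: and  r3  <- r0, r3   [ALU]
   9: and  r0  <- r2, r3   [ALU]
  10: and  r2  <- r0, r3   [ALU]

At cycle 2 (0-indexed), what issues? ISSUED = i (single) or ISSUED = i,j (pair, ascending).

#0 head=0: bne i0 no-port BR/MUL
#1 head=1: mul i1 RAW r3
#2 head=2: or i2 RAW r1
#3 head=3: st xor i3,i4 2-wide
#4 head=5: ld i5 no-port MEM/MEM
#5 head=6: st mul i6,i7 2-wide
#6 head=8: and i8 RAW r3
#7 head=9: and i9 RAW r0
#8 head=10: and i10 tail

ISSUED = 2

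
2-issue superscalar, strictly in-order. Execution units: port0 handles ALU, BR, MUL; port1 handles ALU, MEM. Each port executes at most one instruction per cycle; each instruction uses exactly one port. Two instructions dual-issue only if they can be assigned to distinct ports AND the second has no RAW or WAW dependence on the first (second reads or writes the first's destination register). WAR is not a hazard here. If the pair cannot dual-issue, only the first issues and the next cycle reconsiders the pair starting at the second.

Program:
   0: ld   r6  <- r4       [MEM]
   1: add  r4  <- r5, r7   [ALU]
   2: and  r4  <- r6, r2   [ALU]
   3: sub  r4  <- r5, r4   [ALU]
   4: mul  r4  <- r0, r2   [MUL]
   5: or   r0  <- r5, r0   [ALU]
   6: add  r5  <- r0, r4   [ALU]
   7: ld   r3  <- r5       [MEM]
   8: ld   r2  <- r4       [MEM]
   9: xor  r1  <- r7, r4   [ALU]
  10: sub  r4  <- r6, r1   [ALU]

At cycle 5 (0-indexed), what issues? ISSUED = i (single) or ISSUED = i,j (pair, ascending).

ISSUED = 7

c0: i0,i1 ld.MEM;add.ALU  pair
c1: i2 and.ALU  RAW+WAW r4
c2: i3 sub.ALU  WAW r4
c3: i4,i5 mul.MUL;or.ALU  pair
c4: i6 add.ALU  RAW r5
c5: i7 ld.MEM  no-port MEM/MEM
c6: i8,i9 ld.MEM;xor.ALU  pair
c7: i10 sub.ALU  tail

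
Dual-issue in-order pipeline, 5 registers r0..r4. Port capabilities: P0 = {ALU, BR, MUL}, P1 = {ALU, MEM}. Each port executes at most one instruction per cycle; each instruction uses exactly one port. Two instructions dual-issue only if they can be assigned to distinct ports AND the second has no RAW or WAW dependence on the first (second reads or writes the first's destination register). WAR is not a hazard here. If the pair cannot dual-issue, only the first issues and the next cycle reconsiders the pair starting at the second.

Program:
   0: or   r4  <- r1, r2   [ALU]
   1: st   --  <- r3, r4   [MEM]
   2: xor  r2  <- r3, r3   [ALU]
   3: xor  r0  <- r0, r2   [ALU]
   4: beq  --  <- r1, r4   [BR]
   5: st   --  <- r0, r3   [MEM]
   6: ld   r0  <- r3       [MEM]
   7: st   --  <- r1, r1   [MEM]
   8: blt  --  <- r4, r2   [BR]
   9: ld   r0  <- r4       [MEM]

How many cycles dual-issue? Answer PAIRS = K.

PAIRS = 3

0. or.ALU @i0  | RAW r4
1. st.MEM;xor.ALU @i1/i2  | pair
2. xor.ALU;beq.BR @i3/i4  | pair
3. st.MEM @i5  | no-port MEM/MEM
4. ld.MEM @i6  | no-port MEM/MEM
5. st.MEM;blt.BR @i7/i8  | pair
6. ld.MEM @i9  | tail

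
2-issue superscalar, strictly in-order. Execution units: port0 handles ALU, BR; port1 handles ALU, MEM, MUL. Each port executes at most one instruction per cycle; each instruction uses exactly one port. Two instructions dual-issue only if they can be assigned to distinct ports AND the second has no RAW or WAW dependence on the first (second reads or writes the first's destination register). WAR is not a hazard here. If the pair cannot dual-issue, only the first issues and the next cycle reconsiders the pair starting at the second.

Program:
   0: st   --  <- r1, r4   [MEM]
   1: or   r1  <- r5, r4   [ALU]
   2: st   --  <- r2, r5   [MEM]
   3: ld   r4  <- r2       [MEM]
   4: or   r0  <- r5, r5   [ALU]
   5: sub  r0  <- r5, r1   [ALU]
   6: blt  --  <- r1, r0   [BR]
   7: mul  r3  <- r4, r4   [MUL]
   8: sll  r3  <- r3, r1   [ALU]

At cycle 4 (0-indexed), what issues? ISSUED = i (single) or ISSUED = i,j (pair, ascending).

ISSUED = 6,7

#0 head=0: st+or i0&i1 dual
#1 head=2: st i2 no-port MEM/MEM
#2 head=3: ld+or i3&i4 dual
#3 head=5: sub i5 RAW r0
#4 head=6: blt+mul i6&i7 dual
#5 head=8: sll i8 tail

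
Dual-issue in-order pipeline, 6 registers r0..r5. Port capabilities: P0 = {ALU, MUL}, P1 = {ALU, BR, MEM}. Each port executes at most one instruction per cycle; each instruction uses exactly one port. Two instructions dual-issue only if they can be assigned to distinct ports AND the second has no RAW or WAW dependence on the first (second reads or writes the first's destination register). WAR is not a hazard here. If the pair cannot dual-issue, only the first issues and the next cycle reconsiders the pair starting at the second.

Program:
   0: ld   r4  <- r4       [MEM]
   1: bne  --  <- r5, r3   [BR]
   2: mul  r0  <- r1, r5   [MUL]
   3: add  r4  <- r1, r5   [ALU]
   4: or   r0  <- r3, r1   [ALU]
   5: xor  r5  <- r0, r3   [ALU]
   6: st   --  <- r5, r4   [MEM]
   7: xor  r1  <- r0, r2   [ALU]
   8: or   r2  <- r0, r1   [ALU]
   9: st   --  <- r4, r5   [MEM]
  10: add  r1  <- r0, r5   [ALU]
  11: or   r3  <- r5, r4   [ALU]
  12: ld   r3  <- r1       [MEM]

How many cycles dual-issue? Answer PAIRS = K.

c0: i0 ld  no-port MEM/BR
c1: i1/i2 bne/mul  pair
c2: i3/i4 add/or  pair
c3: i5 xor  RAW r5
c4: i6/i7 st/xor  pair
c5: i8/i9 or/st  pair
c6: i10/i11 add/or  pair
c7: i12 ld  tail

PAIRS = 5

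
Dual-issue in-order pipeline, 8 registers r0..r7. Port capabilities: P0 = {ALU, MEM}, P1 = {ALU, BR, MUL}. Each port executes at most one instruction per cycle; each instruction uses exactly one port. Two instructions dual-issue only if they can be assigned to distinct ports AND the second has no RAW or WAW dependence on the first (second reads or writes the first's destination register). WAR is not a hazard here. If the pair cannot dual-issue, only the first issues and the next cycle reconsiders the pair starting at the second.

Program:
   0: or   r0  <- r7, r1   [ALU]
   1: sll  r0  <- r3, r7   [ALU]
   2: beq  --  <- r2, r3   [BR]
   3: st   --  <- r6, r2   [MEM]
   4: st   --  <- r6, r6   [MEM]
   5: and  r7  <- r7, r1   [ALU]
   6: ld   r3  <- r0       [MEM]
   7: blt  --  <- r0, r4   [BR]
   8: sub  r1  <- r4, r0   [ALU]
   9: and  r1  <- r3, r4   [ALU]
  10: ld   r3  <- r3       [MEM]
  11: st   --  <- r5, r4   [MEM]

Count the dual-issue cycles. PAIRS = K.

c0: i0 or.ALU  WAW r0
c1: i1,i2 sll.ALU+beq.BR  pair
c2: i3 st.MEM  no-port MEM/MEM
c3: i4,i5 st.MEM+and.ALU  pair
c4: i6,i7 ld.MEM+blt.BR  pair
c5: i8 sub.ALU  WAW r1
c6: i9,i10 and.ALU+ld.MEM  pair
c7: i11 st.MEM  tail

PAIRS = 4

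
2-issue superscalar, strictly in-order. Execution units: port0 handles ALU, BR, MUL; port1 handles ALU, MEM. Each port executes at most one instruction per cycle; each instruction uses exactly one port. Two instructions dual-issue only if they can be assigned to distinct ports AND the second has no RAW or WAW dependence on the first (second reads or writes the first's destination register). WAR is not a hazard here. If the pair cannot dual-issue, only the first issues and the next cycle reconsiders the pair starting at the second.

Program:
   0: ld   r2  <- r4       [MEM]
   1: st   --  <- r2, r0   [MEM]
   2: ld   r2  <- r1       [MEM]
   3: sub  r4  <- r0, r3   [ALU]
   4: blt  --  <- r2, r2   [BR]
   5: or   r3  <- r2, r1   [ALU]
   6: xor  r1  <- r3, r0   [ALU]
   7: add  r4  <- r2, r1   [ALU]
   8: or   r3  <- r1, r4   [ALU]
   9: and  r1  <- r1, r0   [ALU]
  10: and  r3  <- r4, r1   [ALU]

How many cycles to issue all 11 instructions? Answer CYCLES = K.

[0] i0  ld.MEM  -- no-port MEM/MEM
[1] i1  st.MEM  -- no-port MEM/MEM
[2] i2&i3  ld.MEM/sub.ALU  -- dual
[3] i4&i5  blt.BR/or.ALU  -- dual
[4] i6  xor.ALU  -- RAW r1
[5] i7  add.ALU  -- RAW r4
[6] i8&i9  or.ALU/and.ALU  -- dual
[7] i10  and.ALU  -- tail

CYCLES = 8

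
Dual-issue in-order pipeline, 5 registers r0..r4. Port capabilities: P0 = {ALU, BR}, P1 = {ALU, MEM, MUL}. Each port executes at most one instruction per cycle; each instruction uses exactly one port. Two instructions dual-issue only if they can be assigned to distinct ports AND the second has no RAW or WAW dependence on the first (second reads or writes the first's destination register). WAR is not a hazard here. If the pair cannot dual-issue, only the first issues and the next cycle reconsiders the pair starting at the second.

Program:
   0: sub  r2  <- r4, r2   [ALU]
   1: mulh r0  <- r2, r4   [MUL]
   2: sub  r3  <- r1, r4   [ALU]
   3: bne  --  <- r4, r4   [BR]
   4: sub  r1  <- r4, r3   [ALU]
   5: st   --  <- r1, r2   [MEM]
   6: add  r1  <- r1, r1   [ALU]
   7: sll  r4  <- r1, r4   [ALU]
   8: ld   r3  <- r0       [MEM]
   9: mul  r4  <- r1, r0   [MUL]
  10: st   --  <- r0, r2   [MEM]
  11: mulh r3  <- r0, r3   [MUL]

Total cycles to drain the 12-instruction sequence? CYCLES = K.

CYCLES = 8

c0: i0 sub  RAW r2
c1: i1/i2 mulh sub  dual
c2: i3/i4 bne sub  dual
c3: i5/i6 st add  dual
c4: i7/i8 sll ld  dual
c5: i9 mul  no-port MUL/MEM
c6: i10 st  no-port MEM/MUL
c7: i11 mulh  tail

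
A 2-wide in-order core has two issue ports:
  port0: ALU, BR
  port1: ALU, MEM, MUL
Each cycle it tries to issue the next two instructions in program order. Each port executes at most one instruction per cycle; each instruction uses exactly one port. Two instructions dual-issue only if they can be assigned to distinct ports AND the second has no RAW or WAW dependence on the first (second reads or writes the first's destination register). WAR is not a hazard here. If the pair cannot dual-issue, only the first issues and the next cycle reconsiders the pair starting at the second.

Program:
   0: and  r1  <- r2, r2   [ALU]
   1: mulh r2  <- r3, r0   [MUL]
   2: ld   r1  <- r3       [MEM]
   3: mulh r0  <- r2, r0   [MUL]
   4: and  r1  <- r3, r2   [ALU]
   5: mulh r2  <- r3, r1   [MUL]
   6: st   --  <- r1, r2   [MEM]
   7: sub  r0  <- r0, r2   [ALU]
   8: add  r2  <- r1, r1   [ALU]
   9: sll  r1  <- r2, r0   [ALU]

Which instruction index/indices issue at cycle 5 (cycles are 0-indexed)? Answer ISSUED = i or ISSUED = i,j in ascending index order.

ISSUED = 8

c0: i0&i1 and.ALU+mulh.MUL  pair
c1: i2 ld.MEM  no-port MEM/MUL
c2: i3&i4 mulh.MUL+and.ALU  pair
c3: i5 mulh.MUL  no-port MUL/MEM
c4: i6&i7 st.MEM+sub.ALU  pair
c5: i8 add.ALU  RAW r2
c6: i9 sll.ALU  tail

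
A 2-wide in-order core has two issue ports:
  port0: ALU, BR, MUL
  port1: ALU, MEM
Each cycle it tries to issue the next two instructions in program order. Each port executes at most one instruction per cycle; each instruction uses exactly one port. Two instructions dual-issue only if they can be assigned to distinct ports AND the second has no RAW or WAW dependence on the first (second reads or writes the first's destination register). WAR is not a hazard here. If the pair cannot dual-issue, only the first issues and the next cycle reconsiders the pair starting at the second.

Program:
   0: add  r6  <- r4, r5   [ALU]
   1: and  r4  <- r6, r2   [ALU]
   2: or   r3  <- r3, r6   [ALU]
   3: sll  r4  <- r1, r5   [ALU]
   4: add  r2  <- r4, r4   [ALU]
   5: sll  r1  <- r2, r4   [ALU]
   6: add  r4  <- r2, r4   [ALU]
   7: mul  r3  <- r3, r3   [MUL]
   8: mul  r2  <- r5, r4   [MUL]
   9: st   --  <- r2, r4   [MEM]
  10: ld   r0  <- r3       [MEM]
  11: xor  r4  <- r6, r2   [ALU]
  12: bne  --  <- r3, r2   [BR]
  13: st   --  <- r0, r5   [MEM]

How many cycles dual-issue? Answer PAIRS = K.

t=0 i0:add.ALU ; RAW r6
t=1 i1/i2:and.ALU or.ALU ; 2-wide
t=2 i3:sll.ALU ; RAW r4
t=3 i4:add.ALU ; RAW r2
t=4 i5/i6:sll.ALU add.ALU ; 2-wide
t=5 i7:mul.MUL ; no-port MUL/MUL
t=6 i8:mul.MUL ; RAW r2
t=7 i9:st.MEM ; no-port MEM/MEM
t=8 i10/i11:ld.MEM xor.ALU ; 2-wide
t=9 i12/i13:bne.BR st.MEM ; 2-wide

PAIRS = 4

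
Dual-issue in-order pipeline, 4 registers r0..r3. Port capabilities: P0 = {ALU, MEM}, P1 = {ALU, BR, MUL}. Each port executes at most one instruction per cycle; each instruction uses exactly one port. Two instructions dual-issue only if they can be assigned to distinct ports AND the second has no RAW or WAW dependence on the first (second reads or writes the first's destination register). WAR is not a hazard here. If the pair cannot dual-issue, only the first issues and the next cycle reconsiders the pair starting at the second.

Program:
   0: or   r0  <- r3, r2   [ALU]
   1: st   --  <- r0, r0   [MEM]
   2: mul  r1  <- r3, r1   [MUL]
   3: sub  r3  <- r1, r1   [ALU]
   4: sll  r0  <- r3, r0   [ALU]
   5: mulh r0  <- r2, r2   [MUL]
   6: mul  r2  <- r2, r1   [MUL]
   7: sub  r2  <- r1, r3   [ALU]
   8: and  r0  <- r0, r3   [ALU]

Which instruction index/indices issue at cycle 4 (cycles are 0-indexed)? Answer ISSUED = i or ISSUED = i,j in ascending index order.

ISSUED = 5

0. or @i0  | RAW r0
1. st mul @i1+i2  | 2-wide
2. sub @i3  | RAW r3
3. sll @i4  | WAW r0
4. mulh @i5  | no-port MUL/MUL
5. mul @i6  | WAW r2
6. sub and @i7+i8  | 2-wide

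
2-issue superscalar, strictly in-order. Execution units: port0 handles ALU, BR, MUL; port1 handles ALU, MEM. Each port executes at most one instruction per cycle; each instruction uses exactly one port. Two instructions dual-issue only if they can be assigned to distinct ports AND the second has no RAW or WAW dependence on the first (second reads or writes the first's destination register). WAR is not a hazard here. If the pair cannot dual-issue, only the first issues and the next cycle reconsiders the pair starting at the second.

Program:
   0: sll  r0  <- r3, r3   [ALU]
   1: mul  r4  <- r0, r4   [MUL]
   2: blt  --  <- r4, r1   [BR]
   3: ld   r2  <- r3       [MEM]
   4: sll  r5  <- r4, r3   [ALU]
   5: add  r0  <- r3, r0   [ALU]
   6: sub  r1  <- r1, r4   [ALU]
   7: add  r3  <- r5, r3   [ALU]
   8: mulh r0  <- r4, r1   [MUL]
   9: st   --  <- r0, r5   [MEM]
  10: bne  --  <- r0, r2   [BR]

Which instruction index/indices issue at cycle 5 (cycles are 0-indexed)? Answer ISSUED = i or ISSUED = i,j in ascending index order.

ISSUED = 8

  cy0 -> i0 (sll) RAW r0
  cy1 -> i1 (mul) no-port MUL/BR
  cy2 -> i2,i3 (blt/ld) dual
  cy3 -> i4,i5 (sll/add) dual
  cy4 -> i6,i7 (sub/add) dual
  cy5 -> i8 (mulh) RAW r0
  cy6 -> i9,i10 (st/bne) dual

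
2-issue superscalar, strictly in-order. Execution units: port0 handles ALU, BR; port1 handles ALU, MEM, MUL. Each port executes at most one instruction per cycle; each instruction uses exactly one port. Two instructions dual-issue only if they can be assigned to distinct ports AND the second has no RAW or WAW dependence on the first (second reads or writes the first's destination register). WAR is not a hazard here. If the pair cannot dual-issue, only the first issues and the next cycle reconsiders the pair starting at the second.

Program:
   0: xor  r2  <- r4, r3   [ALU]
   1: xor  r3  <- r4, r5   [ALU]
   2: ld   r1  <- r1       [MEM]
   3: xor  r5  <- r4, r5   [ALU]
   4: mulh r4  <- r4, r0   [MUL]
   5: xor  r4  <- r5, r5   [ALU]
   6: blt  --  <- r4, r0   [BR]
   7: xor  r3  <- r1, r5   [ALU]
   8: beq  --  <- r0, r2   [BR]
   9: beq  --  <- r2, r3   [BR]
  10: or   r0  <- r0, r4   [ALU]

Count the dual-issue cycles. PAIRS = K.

t=0 i0/i1:xor.ALU xor.ALU ; 2-wide
t=1 i2/i3:ld.MEM xor.ALU ; 2-wide
t=2 i4:mulh.MUL ; WAW r4
t=3 i5:xor.ALU ; RAW r4
t=4 i6/i7:blt.BR xor.ALU ; 2-wide
t=5 i8:beq.BR ; no-port BR/BR
t=6 i9/i10:beq.BR or.ALU ; 2-wide

PAIRS = 4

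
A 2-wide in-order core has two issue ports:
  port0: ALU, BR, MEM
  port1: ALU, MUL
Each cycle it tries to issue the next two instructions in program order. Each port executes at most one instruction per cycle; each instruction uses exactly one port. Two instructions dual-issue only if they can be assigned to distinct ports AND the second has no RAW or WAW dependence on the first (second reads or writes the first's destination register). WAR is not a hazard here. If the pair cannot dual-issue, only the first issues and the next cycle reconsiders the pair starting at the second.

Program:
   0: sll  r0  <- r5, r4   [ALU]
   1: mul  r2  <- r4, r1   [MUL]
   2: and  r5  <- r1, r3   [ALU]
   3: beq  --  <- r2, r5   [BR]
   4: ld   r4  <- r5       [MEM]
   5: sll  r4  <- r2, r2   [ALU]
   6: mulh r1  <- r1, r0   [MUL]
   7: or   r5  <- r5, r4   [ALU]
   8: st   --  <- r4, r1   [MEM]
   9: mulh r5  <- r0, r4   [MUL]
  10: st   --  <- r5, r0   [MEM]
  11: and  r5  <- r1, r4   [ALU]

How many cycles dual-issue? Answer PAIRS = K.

#0 head=0: sll.ALU+mul.MUL i0+i1 2-wide
#1 head=2: and.ALU i2 RAW r5
#2 head=3: beq.BR i3 no-port BR/MEM
#3 head=4: ld.MEM i4 WAW r4
#4 head=5: sll.ALU+mulh.MUL i5+i6 2-wide
#5 head=7: or.ALU+st.MEM i7+i8 2-wide
#6 head=9: mulh.MUL i9 RAW r5
#7 head=10: st.MEM+and.ALU i10+i11 2-wide

PAIRS = 4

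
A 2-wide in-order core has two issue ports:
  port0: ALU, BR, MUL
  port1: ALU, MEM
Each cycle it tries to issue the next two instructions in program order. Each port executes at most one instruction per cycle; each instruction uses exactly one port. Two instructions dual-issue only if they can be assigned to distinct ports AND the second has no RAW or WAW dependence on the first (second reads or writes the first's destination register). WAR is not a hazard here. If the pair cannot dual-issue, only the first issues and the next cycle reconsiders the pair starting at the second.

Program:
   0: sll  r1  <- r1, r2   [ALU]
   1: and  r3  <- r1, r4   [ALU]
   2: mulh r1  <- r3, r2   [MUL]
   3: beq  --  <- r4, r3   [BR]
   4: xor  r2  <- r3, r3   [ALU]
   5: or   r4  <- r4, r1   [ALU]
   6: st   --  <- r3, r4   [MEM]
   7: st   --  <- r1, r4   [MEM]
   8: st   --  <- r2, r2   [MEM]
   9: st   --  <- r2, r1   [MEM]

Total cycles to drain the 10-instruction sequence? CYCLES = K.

CYCLES = 9

[0] i0  sll  -- RAW r1
[1] i1  and  -- RAW r3
[2] i2  mulh  -- no-port MUL/BR
[3] i3+i4  beq/xor  -- dual
[4] i5  or  -- RAW r4
[5] i6  st  -- no-port MEM/MEM
[6] i7  st  -- no-port MEM/MEM
[7] i8  st  -- no-port MEM/MEM
[8] i9  st  -- tail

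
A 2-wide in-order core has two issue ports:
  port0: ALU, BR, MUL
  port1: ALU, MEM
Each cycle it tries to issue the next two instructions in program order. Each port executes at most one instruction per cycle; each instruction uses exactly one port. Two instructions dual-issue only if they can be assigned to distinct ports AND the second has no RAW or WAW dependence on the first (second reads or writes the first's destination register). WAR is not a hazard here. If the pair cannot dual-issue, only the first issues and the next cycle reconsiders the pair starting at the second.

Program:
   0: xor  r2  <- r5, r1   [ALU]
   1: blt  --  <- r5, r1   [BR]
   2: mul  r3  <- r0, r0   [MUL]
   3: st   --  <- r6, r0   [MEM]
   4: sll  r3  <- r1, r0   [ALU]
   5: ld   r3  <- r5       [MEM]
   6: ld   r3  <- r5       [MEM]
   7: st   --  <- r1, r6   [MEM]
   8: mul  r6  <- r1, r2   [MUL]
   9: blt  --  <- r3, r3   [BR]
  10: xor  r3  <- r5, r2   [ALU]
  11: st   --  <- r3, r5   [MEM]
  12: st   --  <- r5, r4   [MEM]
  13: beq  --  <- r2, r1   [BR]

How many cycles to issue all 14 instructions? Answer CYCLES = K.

CYCLES = 9

[0] i0,i1  xor.ALU blt.BR  -- pair
[1] i2,i3  mul.MUL st.MEM  -- pair
[2] i4  sll.ALU  -- WAW r3
[3] i5  ld.MEM  -- no-port MEM/MEM
[4] i6  ld.MEM  -- no-port MEM/MEM
[5] i7,i8  st.MEM mul.MUL  -- pair
[6] i9,i10  blt.BR xor.ALU  -- pair
[7] i11  st.MEM  -- no-port MEM/MEM
[8] i12,i13  st.MEM beq.BR  -- pair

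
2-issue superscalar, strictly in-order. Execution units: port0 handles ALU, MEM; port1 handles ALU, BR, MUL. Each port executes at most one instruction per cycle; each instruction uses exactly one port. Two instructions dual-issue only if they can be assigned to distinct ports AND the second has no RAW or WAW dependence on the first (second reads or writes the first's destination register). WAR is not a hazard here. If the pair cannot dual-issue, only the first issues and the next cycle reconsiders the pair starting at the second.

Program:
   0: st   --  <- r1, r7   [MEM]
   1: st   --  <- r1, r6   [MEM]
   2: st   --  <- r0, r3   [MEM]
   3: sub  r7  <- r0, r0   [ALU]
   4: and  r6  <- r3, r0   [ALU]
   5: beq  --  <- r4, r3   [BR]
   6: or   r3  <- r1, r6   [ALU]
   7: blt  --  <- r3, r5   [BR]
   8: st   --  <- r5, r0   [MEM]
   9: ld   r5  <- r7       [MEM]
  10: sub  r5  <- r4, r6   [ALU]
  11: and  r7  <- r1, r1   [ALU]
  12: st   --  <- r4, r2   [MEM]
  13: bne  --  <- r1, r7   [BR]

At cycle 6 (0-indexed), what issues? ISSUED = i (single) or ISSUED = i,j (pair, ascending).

ISSUED = 9

t=0 i0:st.MEM ; no-port MEM/MEM
t=1 i1:st.MEM ; no-port MEM/MEM
t=2 i2,i3:st.MEM/sub.ALU ; 2-wide
t=3 i4,i5:and.ALU/beq.BR ; 2-wide
t=4 i6:or.ALU ; RAW r3
t=5 i7,i8:blt.BR/st.MEM ; 2-wide
t=6 i9:ld.MEM ; WAW r5
t=7 i10,i11:sub.ALU/and.ALU ; 2-wide
t=8 i12,i13:st.MEM/bne.BR ; 2-wide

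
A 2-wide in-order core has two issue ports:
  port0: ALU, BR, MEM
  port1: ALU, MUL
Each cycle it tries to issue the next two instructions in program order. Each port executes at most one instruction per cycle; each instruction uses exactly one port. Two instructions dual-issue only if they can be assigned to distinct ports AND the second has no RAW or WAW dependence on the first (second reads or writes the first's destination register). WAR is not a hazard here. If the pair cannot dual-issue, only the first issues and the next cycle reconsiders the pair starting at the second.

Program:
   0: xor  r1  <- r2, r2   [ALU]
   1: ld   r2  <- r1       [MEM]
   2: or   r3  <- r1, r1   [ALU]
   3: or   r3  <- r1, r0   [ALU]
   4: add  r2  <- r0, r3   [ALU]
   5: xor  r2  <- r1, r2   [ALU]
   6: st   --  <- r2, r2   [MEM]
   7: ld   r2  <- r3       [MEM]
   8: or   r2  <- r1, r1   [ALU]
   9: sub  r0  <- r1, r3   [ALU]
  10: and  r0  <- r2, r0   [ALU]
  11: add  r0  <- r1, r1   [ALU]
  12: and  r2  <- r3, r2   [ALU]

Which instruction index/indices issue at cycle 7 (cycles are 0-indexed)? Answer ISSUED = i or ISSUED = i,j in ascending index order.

ISSUED = 8,9

c0: i0 xor.ALU  RAW r1
c1: i1+i2 ld.MEM or.ALU  pair
c2: i3 or.ALU  RAW r3
c3: i4 add.ALU  RAW+WAW r2
c4: i5 xor.ALU  RAW r2
c5: i6 st.MEM  no-port MEM/MEM
c6: i7 ld.MEM  WAW r2
c7: i8+i9 or.ALU sub.ALU  pair
c8: i10 and.ALU  WAW r0
c9: i11+i12 add.ALU and.ALU  pair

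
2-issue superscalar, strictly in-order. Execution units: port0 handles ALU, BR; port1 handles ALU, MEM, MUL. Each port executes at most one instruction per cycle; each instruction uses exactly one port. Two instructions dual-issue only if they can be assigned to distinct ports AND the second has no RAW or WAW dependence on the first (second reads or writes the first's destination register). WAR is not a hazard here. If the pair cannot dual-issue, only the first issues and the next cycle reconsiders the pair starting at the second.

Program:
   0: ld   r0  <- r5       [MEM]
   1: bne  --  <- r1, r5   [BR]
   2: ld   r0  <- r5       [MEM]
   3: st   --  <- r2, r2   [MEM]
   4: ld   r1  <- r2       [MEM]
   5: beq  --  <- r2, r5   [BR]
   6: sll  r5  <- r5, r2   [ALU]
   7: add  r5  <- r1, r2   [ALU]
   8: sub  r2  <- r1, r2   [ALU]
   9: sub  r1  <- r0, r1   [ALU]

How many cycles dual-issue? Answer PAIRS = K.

PAIRS = 3

  cy0 -> i0&i1 (ld bne) 2-wide
  cy1 -> i2 (ld) no-port MEM/MEM
  cy2 -> i3 (st) no-port MEM/MEM
  cy3 -> i4&i5 (ld beq) 2-wide
  cy4 -> i6 (sll) WAW r5
  cy5 -> i7&i8 (add sub) 2-wide
  cy6 -> i9 (sub) tail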